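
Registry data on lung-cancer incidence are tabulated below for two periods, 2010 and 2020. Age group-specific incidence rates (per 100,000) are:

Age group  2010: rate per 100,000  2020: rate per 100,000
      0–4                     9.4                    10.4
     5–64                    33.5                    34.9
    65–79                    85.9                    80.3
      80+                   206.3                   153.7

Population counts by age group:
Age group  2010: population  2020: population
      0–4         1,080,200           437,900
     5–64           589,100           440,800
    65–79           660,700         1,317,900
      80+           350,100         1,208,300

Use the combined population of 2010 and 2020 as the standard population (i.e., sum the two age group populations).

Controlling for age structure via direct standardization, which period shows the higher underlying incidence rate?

2010

Combined standard total = 6,085,000; weights = 0.2495, 0.1693, 0.3252, 0.2561.
2010: 0.2495×9.4 + 0.1693×33.5 + 0.3252×85.9 + 0.2561×206.3 = 88.7808 per 100,000.
2020: 0.2495×10.4 + 0.1693×34.9 + 0.3252×80.3 + 0.2561×153.7 = 73.9753 per 100,000.
The crude rates (59.28 vs 91.48) would put 2020 higher, but that reflects its age composition; once standardized to a common age structure, 2010 has the higher underlying rate.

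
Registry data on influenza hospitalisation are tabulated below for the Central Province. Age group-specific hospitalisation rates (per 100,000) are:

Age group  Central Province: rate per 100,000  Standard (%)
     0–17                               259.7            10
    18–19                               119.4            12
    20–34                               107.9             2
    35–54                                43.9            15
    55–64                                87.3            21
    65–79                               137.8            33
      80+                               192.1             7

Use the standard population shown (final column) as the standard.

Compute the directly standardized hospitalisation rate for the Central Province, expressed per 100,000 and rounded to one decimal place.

Standard weights: 0.10, 0.12, 0.02, 0.15, 0.21, 0.33, 0.07.
Standardized rate: 0.1000×259.7 + 0.1200×119.4 + 0.0200×107.9 + 0.1500×43.9 + 0.2100×87.3 + 0.3300×137.8 + 0.0700×192.1 = 126.2950 per 100,000.

126.3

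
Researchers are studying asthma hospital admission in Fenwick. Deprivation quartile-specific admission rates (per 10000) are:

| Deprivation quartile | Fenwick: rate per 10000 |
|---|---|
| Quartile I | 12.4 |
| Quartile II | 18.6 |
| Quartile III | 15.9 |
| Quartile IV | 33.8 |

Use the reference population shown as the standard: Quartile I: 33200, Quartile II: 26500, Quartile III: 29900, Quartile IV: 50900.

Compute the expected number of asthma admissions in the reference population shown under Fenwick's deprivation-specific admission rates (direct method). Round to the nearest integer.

310

Expected asthma admissions = Σ (standard pop × deprivation-specific rate ÷ 10000)
= 33200×12.4/10000 + 26500×18.6/10000 + 29900×15.9/10000 + 50900×33.8/10000
= 41.17 + 49.29 + 47.54 + 172.04 = 310.04.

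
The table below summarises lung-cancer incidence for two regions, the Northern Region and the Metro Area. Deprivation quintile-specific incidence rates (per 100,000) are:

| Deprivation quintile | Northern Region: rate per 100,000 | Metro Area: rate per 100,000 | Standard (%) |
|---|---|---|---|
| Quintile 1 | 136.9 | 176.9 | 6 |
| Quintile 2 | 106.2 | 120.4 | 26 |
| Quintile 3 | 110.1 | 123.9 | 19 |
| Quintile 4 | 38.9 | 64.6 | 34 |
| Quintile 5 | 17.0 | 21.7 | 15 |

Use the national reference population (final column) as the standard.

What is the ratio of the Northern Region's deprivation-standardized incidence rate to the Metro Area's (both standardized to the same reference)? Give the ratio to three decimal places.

Standard weights: 0.06, 0.26, 0.19, 0.34, 0.15.
The Northern Region: 0.0600×136.9 + 0.2600×106.2 + 0.1900×110.1 + 0.3400×38.9 + 0.1500×17.0 = 72.5210 per 100,000.
The Metro Area: 0.0600×176.9 + 0.2600×120.4 + 0.1900×123.9 + 0.3400×64.6 + 0.1500×21.7 = 90.6780 per 100,000.
Ratio = 72.5210 ÷ 90.6780 = 0.79976.

0.800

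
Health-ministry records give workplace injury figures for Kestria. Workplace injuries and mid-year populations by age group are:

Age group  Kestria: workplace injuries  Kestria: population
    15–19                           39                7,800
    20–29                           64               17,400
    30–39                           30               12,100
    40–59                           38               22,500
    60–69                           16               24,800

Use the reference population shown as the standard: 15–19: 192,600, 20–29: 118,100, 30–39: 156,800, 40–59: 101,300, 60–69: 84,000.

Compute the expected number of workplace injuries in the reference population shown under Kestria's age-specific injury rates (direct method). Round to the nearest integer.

2011

Age-specific rates per 10,000 for Kestria: 50.00, 36.78, 24.79, 16.89, 6.45.
Expected workplace injuries = Σ (standard pop × age-specific rate ÷ 10,000)
= 192,600×50.00/10,000 + 118,100×36.78/10,000 + 156,800×24.79/10,000 + 101,300×16.89/10,000 + 84,000×6.45/10,000
= 963.00 + 434.39 + 388.76 + 171.08 + 54.19 = 2011.43.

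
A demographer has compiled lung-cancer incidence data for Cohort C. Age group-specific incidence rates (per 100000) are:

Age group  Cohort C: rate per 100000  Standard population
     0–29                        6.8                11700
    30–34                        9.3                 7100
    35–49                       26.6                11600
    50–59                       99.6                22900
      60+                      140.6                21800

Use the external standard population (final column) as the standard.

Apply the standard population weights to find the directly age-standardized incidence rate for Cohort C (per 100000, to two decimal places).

Standard total = 75100; weights = 0.1558, 0.0945, 0.1545, 0.3049, 0.2903.
Standardized rate: 0.1558×6.8 + 0.0945×9.3 + 0.1545×26.6 + 0.3049×99.6 + 0.2903×140.6 = 77.2313 per 100000.

77.23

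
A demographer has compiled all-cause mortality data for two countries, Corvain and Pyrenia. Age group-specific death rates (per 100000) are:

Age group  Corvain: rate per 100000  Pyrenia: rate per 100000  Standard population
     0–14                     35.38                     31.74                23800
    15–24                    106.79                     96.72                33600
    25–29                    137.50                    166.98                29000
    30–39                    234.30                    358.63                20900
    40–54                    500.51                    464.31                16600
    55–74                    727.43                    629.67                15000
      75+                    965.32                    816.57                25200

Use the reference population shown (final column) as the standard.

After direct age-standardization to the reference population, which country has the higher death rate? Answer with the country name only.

Standard total = 164100; weights = 0.1450, 0.2048, 0.1767, 0.1274, 0.1012, 0.0914, 0.1536.
Corvain: 0.1450×35.38 + 0.2048×106.79 + 0.1767×137.50 + 0.1274×234.30 + 0.1012×500.51 + 0.0914×727.43 + 0.1536×965.32 = 346.4993 per 100000.
Pyrenia: 0.1450×31.74 + 0.2048×96.72 + 0.1767×166.98 + 0.1274×358.63 + 0.1012×464.31 + 0.0914×629.67 + 0.1536×816.57 = 329.5134 per 100000.

Corvain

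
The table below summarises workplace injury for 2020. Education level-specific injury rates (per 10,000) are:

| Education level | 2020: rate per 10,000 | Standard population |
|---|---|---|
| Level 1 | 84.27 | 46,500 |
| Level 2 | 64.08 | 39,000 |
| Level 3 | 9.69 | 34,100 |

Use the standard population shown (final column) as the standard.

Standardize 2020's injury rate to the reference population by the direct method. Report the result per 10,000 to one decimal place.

56.4

Standard total = 119,600; weights = 0.3888, 0.3261, 0.2851.
Standardized rate: 0.3888×84.27 + 0.3261×64.08 + 0.2851×9.69 = 56.4223 per 10,000.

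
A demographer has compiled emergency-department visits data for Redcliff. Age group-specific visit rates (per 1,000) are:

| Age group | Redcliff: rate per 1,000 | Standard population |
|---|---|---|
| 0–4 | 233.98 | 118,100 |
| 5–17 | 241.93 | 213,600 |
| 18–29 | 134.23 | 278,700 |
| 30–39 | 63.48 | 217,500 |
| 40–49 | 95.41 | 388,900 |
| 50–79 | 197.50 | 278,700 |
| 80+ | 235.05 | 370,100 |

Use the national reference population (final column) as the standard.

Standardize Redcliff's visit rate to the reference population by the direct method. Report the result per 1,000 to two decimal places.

165.99

Standard total = 1,865,600; weights = 0.0633, 0.1145, 0.1494, 0.1166, 0.2085, 0.1494, 0.1984.
Standardized rate: 0.0633×233.98 + 0.1145×241.93 + 0.1494×134.23 + 0.1166×63.48 + 0.2085×95.41 + 0.1494×197.50 + 0.1984×235.05 = 165.9875 per 1,000.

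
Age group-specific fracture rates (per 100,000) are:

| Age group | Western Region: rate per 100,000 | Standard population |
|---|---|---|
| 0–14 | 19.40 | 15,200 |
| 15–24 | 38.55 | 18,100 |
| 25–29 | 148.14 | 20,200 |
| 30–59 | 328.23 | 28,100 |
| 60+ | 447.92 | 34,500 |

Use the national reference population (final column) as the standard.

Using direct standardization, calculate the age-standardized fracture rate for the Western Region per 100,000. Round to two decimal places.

Standard total = 116,100; weights = 0.1309, 0.1559, 0.1740, 0.2420, 0.2972.
Standardized rate: 0.1309×19.40 + 0.1559×38.55 + 0.1740×148.14 + 0.2420×328.23 + 0.2972×447.92 = 246.8696 per 100,000.

246.87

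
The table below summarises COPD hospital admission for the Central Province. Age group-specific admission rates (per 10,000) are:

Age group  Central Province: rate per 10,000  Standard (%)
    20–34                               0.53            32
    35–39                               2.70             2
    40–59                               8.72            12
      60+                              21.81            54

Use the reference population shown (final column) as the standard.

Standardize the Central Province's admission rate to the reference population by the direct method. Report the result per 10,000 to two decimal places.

Standard weights: 0.32, 0.02, 0.12, 0.54.
Standardized rate: 0.3200×0.53 + 0.0200×2.70 + 0.1200×8.72 + 0.5400×21.81 = 13.0474 per 10,000.

13.05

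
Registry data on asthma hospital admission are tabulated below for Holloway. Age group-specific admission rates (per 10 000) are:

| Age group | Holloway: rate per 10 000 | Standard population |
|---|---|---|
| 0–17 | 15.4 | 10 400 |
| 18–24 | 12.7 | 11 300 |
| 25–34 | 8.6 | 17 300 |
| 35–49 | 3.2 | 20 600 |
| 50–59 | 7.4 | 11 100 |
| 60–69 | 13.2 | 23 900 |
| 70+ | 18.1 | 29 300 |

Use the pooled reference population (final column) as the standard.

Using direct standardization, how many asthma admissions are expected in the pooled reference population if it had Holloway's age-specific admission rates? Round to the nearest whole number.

Expected asthma admissions = Σ (standard pop × age-specific rate ÷ 10 000)
= 10 400×15.4/10 000 + 11 300×12.7/10 000 + 17 300×8.6/10 000 + 20 600×3.2/10 000 + 11 100×7.4/10 000 + 23 900×13.2/10 000 + 29 300×18.1/10 000
= 16.02 + 14.35 + 14.88 + 6.59 + 8.21 + 31.55 + 53.03 = 144.63.

145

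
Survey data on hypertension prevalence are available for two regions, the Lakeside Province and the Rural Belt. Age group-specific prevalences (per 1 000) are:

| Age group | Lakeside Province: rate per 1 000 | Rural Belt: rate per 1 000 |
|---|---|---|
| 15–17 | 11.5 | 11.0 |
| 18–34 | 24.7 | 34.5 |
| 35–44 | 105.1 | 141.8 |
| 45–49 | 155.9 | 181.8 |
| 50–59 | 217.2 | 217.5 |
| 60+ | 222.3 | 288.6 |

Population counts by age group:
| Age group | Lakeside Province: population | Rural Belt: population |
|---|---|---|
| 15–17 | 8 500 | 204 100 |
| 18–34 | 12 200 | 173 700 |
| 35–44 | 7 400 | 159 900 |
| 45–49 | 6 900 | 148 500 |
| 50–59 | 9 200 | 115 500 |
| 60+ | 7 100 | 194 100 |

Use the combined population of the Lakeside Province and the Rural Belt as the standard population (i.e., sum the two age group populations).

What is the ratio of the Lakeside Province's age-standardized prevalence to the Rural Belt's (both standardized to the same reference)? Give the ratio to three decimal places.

0.827

Combined standard total = 1 047 100; weights = 0.2030, 0.1775, 0.1598, 0.1484, 0.1191, 0.1921.
The Lakeside Province: 0.2030×11.5 + 0.1775×24.7 + 0.1598×105.1 + 0.1484×155.9 + 0.1191×217.2 + 0.1921×222.3 = 115.2309 per 1 000.
The Rural Belt: 0.2030×11.0 + 0.1775×34.5 + 0.1598×141.8 + 0.1484×181.8 + 0.1191×217.5 + 0.1921×288.6 = 139.3521 per 1 000.
Ratio = 115.2309 ÷ 139.3521 = 0.82690.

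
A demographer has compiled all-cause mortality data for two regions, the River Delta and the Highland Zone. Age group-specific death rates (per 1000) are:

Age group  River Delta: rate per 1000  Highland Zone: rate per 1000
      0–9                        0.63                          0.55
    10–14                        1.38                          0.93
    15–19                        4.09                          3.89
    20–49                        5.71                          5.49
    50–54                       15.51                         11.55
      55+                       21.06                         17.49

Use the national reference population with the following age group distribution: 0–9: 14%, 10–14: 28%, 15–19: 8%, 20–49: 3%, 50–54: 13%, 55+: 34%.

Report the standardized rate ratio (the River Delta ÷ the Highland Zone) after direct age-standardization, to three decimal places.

1.229

Standard weights: 0.14, 0.28, 0.08, 0.03, 0.13, 0.34.
The River Delta: 0.1400×0.63 + 0.2800×1.38 + 0.0800×4.09 + 0.0300×5.71 + 0.1300×15.51 + 0.3400×21.06 = 10.1498 per 1000.
The Highland Zone: 0.1400×0.55 + 0.2800×0.93 + 0.0800×3.89 + 0.0300×5.49 + 0.1300×11.55 + 0.3400×17.49 = 8.2614 per 1000.
Ratio = 10.1498 ÷ 8.2614 = 1.22858.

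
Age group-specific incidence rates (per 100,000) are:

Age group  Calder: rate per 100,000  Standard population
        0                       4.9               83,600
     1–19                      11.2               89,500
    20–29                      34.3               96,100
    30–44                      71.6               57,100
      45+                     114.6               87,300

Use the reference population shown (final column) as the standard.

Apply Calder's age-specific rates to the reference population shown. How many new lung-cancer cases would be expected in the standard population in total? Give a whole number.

188

Expected new lung-cancer cases = Σ (standard pop × age-specific rate ÷ 100,000)
= 83,600×4.9/100,000 + 89,500×11.2/100,000 + 96,100×34.3/100,000 + 57,100×71.6/100,000 + 87,300×114.6/100,000
= 4.10 + 10.02 + 32.96 + 40.88 + 100.05 = 188.01.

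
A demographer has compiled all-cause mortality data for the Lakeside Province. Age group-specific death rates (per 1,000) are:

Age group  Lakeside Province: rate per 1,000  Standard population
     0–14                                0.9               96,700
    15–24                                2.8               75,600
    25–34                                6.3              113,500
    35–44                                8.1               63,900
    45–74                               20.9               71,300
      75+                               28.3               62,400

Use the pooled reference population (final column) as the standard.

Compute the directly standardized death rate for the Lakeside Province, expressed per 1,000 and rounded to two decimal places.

9.90

Standard total = 483,400; weights = 0.2000, 0.1564, 0.2348, 0.1322, 0.1475, 0.1291.
Standardized rate: 0.2000×0.9 + 0.1564×2.8 + 0.2348×6.3 + 0.1322×8.1 + 0.1475×20.9 + 0.1291×28.3 = 9.9037 per 1,000.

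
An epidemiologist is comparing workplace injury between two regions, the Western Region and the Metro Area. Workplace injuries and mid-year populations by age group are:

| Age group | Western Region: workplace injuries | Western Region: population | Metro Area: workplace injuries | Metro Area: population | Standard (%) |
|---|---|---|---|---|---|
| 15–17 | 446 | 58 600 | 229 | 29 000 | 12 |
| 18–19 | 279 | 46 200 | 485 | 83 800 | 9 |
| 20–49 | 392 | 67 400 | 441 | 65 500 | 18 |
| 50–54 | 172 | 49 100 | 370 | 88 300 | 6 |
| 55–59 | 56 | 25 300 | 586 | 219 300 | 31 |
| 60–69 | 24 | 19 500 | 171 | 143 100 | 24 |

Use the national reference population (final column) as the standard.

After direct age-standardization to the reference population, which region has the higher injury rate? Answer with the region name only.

Metro Area

Age-specific rates per 10 000 for the Western Region: 76.11, 60.39, 58.16, 35.03, 22.13, 12.31.
For the Metro Area: 78.97, 57.88, 67.33, 41.90, 26.72, 11.95.
Standard weights: 0.12, 0.09, 0.18, 0.06, 0.31, 0.24.
The Western Region: 0.1200×76.11 + 0.0900×60.39 + 0.1800×58.16 + 0.0600×35.03 + 0.3100×22.13 + 0.2400×12.31 = 36.9544 per 10 000.
The Metro Area: 0.1200×78.97 + 0.0900×57.88 + 0.1800×67.33 + 0.0600×41.90 + 0.3100×26.72 + 0.2400×11.95 = 40.4695 per 10 000.
The crude rates (51.45 vs 36.28) would put the Western Region higher, but that reflects its age composition; once standardized to a common age structure, the Metro Area has the higher underlying rate.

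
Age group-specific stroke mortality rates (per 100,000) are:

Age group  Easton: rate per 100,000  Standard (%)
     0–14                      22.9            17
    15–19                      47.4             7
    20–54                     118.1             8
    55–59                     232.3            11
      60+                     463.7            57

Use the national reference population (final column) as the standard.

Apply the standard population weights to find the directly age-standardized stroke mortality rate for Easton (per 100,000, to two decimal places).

Standard weights: 0.17, 0.07, 0.08, 0.11, 0.57.
Standardized rate: 0.1700×22.9 + 0.0700×47.4 + 0.0800×118.1 + 0.1100×232.3 + 0.5700×463.7 = 306.5210 per 100,000.

306.52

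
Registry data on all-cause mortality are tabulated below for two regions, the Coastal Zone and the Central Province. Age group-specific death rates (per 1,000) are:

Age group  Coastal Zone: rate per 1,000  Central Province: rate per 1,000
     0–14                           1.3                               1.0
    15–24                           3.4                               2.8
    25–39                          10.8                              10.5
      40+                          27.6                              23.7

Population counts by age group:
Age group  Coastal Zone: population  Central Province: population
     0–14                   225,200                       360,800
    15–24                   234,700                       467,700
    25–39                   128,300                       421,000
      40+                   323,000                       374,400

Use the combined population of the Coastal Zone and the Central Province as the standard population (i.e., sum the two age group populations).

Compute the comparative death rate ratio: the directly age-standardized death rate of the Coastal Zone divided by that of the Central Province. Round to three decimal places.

Combined standard total = 2,535,100; weights = 0.2312, 0.2771, 0.2167, 0.2751.
The Coastal Zone: 0.2312×1.3 + 0.2771×3.4 + 0.2167×10.8 + 0.2751×27.6 = 11.1754 per 1,000.
The Central Province: 0.2312×1.0 + 0.2771×2.8 + 0.2167×10.5 + 0.2751×23.7 = 9.8019 per 1,000.
Ratio = 11.1754 ÷ 9.8019 = 1.14012.

1.140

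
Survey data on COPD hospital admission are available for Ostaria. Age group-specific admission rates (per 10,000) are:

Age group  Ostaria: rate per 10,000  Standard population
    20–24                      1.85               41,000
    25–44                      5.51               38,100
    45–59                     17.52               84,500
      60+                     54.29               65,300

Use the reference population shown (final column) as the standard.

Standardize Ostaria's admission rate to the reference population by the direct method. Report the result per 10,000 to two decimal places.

23.20

Standard total = 228,900; weights = 0.1791, 0.1664, 0.3692, 0.2853.
Standardized rate: 0.1791×1.85 + 0.1664×5.51 + 0.3692×17.52 + 0.2853×54.29 = 23.2038 per 10,000.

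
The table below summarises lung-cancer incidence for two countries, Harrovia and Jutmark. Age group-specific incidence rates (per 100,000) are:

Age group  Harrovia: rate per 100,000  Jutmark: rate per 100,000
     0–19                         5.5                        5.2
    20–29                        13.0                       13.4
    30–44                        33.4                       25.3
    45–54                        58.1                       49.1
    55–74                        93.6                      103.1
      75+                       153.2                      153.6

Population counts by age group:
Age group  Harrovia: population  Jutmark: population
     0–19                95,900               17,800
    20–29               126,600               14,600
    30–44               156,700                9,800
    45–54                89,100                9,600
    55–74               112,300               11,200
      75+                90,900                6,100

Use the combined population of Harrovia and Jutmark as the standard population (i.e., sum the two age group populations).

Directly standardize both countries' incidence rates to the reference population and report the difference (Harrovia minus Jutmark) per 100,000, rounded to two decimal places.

1.35

Combined standard total = 740,600; weights = 0.1535, 0.1907, 0.2248, 0.1333, 0.1668, 0.1310.
Harrovia: 0.1535×5.5 + 0.1907×13.0 + 0.2248×33.4 + 0.1333×58.1 + 0.1668×93.6 + 0.1310×153.2 = 54.2486 per 100,000.
Jutmark: 0.1535×5.2 + 0.1907×13.4 + 0.2248×25.3 + 0.1333×49.1 + 0.1668×103.1 + 0.1310×153.6 = 52.8949 per 100,000.
Difference = 54.2486 − 52.8949 = 1.3537.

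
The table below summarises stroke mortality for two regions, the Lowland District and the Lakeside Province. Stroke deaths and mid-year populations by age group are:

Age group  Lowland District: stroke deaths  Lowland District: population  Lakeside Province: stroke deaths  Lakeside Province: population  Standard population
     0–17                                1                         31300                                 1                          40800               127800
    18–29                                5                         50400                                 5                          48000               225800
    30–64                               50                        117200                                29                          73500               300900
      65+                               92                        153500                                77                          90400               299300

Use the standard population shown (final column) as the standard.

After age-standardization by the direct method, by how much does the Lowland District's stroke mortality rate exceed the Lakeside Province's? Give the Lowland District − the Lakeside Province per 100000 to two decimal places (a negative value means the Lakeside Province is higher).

Age-specific rates per 100000 for the Lowland District: 3.19, 9.92, 42.66, 59.93.
For the Lakeside Province: 2.45, 10.42, 39.46, 85.18.
Standard total = 953800; weights = 0.1340, 0.2367, 0.3155, 0.3138.
The Lowland District: 0.1340×3.19 + 0.2367×9.92 + 0.3155×42.66 + 0.3138×59.93 = 35.0429 per 100000.
The Lakeside Province: 0.1340×2.45 + 0.2367×10.42 + 0.3155×39.46 + 0.3138×85.18 = 41.9701 per 100000.
Difference = 35.0429 − 41.9701 = -6.9272.

-6.93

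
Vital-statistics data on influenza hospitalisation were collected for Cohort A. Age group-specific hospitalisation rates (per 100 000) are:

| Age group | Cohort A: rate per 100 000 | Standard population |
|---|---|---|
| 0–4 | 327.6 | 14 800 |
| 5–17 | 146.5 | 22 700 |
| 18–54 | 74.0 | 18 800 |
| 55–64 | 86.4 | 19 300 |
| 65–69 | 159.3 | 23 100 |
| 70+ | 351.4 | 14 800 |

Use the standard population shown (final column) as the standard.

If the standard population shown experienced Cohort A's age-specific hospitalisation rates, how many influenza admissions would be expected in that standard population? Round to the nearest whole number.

201

Expected influenza admissions = Σ (standard pop × age-specific rate ÷ 100 000)
= 14 800×327.6/100 000 + 22 700×146.5/100 000 + 18 800×74.0/100 000 + 19 300×86.4/100 000 + 23 100×159.3/100 000 + 14 800×351.4/100 000
= 48.48 + 33.26 + 13.91 + 16.68 + 36.80 + 52.01 = 201.13.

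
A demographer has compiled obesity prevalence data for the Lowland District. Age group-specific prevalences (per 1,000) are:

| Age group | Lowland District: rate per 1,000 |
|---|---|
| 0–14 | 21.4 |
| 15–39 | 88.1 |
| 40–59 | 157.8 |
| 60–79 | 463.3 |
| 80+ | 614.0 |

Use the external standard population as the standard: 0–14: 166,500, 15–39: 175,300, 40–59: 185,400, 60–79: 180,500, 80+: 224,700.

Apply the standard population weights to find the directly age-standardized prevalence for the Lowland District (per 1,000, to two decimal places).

289.42

Standard total = 932,400; weights = 0.1786, 0.1880, 0.1988, 0.1936, 0.2410.
Standardized rate: 0.1786×21.4 + 0.1880×88.1 + 0.1988×157.8 + 0.1936×463.3 + 0.2410×614.0 = 289.4193 per 1,000.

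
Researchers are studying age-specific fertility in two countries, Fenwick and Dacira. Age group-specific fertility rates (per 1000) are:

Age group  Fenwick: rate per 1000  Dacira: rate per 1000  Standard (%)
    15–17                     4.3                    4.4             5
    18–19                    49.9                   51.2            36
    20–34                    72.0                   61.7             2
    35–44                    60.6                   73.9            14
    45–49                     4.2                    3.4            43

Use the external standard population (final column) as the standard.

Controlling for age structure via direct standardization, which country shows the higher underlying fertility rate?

Standard weights: 0.05, 0.36, 0.02, 0.14, 0.43.
Fenwick: 0.0500×4.3 + 0.3600×49.9 + 0.0200×72.0 + 0.1400×60.6 + 0.4300×4.2 = 29.9090 per 1000.
Dacira: 0.0500×4.4 + 0.3600×51.2 + 0.0200×61.7 + 0.1400×73.9 + 0.4300×3.4 = 31.6940 per 1000.

Dacira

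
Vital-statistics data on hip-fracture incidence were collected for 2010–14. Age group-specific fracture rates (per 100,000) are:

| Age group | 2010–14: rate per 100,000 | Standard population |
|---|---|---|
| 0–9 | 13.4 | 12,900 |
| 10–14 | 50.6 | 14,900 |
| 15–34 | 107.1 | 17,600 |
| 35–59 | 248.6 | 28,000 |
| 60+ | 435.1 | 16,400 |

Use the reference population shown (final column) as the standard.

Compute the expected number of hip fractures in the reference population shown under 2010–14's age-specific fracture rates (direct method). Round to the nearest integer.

Expected hip fractures = Σ (standard pop × age-specific rate ÷ 100,000)
= 12,900×13.4/100,000 + 14,900×50.6/100,000 + 17,600×107.1/100,000 + 28,000×248.6/100,000 + 16,400×435.1/100,000
= 1.73 + 7.54 + 18.85 + 69.61 + 71.36 = 169.08.

169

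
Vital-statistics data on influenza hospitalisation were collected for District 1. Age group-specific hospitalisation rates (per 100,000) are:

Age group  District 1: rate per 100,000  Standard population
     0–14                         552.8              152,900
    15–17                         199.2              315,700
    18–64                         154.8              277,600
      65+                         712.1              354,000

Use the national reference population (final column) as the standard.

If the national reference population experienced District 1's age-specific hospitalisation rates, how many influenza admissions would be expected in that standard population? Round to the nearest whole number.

Expected influenza admissions = Σ (standard pop × age-specific rate ÷ 100,000)
= 152,900×552.8/100,000 + 315,700×199.2/100,000 + 277,600×154.8/100,000 + 354,000×712.1/100,000
= 845.23 + 628.87 + 429.72 + 2520.83 = 4424.66.

4425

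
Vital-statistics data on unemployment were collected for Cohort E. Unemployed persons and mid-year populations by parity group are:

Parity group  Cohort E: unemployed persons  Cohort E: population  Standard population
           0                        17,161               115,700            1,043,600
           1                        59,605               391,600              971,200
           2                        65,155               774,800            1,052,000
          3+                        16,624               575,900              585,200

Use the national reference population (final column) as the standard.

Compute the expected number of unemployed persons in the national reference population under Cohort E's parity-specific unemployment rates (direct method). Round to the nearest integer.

Parity-specific rates per 1,000 for Cohort E: 148.323, 152.209, 84.093, 28.866.
Expected unemployed persons = Σ (standard pop × parity-specific rate ÷ 1,000)
= 1,043,600×148.323/1,000 + 971,200×152.209/1,000 + 1,052,000×84.093/1,000 + 585,200×28.866/1,000
= 154790.14 + 147825.27 + 88465.49 + 16892.45 = 407973.36.

407973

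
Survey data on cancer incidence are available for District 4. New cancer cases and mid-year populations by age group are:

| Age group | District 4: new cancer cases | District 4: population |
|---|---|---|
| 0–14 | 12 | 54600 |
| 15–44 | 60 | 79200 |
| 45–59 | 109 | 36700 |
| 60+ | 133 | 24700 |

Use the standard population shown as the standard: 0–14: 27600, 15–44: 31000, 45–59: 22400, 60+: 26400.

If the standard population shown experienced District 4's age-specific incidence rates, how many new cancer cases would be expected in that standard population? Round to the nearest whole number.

238

Age-specific rates per 100000 for District 4: 21.98, 75.76, 297.00, 538.46.
Expected new cancer cases = Σ (standard pop × age-specific rate ÷ 100000)
= 27600×21.98/100000 + 31000×75.76/100000 + 22400×297.00/100000 + 26400×538.46/100000
= 6.07 + 23.48 + 66.53 + 142.15 = 238.23.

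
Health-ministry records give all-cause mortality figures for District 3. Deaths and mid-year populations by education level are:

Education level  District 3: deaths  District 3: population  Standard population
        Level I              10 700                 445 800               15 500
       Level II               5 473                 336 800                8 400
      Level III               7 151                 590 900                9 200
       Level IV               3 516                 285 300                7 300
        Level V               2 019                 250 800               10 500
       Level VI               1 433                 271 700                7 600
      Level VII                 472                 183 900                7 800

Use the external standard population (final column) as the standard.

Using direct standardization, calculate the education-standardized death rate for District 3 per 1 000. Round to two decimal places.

12.89

Education-specific rates per 1 000 for District 3: 24.002, 16.250, 12.102, 12.324, 8.050, 5.274, 2.567.
Standard total = 66 300; weights = 0.2338, 0.1267, 0.1388, 0.1101, 0.1584, 0.1146, 0.1176.
Standardized rate: 0.2338×24.002 + 0.1267×16.250 + 0.1388×12.102 + 0.1101×12.324 + 0.1584×8.050 + 0.1146×5.274 + 0.1176×2.567 = 12.8878 per 1 000.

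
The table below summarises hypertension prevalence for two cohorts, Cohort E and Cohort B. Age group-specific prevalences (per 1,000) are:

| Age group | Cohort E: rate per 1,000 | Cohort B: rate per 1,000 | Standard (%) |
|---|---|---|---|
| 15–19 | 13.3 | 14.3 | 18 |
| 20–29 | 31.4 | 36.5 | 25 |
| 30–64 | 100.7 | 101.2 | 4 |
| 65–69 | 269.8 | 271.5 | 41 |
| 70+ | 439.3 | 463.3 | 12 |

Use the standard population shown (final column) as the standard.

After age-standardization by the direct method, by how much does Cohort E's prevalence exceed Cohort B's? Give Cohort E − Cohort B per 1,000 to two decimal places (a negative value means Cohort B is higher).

-5.05

Standard weights: 0.18, 0.25, 0.04, 0.41, 0.12.
Cohort E: 0.1800×13.3 + 0.2500×31.4 + 0.0400×100.7 + 0.4100×269.8 + 0.1200×439.3 = 177.6060 per 1,000.
Cohort B: 0.1800×14.3 + 0.2500×36.5 + 0.0400×101.2 + 0.4100×271.5 + 0.1200×463.3 = 182.6580 per 1,000.
Difference = 177.6060 − 182.6580 = -5.0520.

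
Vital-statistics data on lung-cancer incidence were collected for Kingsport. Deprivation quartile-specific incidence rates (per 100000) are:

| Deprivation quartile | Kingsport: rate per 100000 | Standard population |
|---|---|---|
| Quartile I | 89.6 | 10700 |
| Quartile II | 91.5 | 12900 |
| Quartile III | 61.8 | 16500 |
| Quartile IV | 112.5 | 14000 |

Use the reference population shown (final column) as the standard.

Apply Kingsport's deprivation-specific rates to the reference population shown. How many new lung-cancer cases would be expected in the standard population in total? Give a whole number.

47

Expected new lung-cancer cases = Σ (standard pop × deprivation-specific rate ÷ 100000)
= 10700×89.6/100000 + 12900×91.5/100000 + 16500×61.8/100000 + 14000×112.5/100000
= 9.59 + 11.80 + 10.20 + 15.75 = 47.34.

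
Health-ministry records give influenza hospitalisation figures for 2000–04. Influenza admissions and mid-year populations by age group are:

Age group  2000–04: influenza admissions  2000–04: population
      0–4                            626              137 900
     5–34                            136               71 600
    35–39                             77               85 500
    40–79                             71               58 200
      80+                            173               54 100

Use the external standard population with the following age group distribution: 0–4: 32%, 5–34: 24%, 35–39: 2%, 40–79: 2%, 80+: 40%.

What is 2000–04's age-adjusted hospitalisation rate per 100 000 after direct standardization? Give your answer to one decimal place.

Age-specific rates per 100 000 for 2000–04: 453.95, 189.94, 90.06, 121.99, 319.78.
Standard weights: 0.32, 0.24, 0.02, 0.02, 0.40.
Standardized rate: 0.3200×453.95 + 0.2400×189.94 + 0.0200×90.06 + 0.0200×121.99 + 0.4000×319.78 = 323.0036 per 100 000.

323.0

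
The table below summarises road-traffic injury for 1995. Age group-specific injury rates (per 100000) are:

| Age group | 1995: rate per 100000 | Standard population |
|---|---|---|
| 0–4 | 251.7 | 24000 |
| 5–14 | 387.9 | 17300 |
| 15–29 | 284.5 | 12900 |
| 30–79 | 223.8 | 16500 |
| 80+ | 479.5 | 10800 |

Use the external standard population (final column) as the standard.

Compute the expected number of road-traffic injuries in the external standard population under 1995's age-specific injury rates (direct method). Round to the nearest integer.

Expected road-traffic injuries = Σ (standard pop × age-specific rate ÷ 100000)
= 24000×251.7/100000 + 17300×387.9/100000 + 12900×284.5/100000 + 16500×223.8/100000 + 10800×479.5/100000
= 60.41 + 67.11 + 36.70 + 36.93 + 51.79 = 252.93.

253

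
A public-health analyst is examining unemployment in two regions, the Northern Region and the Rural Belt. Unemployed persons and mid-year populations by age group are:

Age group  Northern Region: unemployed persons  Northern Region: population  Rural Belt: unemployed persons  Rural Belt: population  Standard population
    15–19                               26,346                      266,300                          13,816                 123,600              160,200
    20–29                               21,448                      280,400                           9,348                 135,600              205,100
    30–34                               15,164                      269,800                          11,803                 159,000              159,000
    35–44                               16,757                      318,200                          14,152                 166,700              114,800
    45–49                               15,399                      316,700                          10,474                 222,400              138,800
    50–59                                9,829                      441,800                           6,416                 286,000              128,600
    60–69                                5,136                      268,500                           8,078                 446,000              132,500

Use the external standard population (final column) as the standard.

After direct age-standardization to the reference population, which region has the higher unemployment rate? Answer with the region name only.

Rural Belt

Age-specific rates per 1,000 for the Northern Region: 98.934, 76.491, 56.205, 52.662, 48.623, 22.248, 19.128.
For the Rural Belt: 111.780, 68.938, 74.233, 84.895, 47.095, 22.434, 18.112.
Standard total = 1,039,000; weights = 0.1542, 0.1974, 0.1530, 0.1105, 0.1336, 0.1238, 0.1275.
The Northern Region: 0.1542×98.934 + 0.1974×76.491 + 0.1530×56.205 + 0.1105×52.662 + 0.1336×48.623 + 0.1238×22.248 + 0.1275×19.128 = 56.4620 per 1,000.
The Rural Belt: 0.1542×111.780 + 0.1974×68.938 + 0.1530×74.233 + 0.1105×84.895 + 0.1336×47.095 + 0.1238×22.434 + 0.1275×18.112 = 62.9614 per 1,000.
The crude rates (50.92 vs 48.13) would put the Northern Region higher, but that reflects its age composition; once standardized to a common age structure, the Rural Belt has the higher underlying rate.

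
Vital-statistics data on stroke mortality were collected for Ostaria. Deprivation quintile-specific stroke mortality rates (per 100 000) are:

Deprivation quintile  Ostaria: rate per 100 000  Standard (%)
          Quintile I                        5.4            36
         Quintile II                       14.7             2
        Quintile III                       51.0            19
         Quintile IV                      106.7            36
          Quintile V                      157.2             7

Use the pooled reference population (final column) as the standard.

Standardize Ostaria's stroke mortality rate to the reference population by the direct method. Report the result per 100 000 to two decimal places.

61.34

Standard weights: 0.36, 0.02, 0.19, 0.36, 0.07.
Standardized rate: 0.3600×5.4 + 0.0200×14.7 + 0.1900×51.0 + 0.3600×106.7 + 0.0700×157.2 = 61.3440 per 100 000.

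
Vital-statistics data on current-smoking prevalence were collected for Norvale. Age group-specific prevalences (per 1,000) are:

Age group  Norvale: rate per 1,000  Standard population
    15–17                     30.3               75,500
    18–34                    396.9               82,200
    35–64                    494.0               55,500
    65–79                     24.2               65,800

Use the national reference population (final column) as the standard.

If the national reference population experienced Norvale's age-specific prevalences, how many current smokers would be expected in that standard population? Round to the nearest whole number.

63922

Expected current smokers = Σ (standard pop × age-specific rate ÷ 1,000)
= 75,500×30.3/1,000 + 82,200×396.9/1,000 + 55,500×494.0/1,000 + 65,800×24.2/1,000
= 2287.65 + 32625.18 + 27417.00 + 1592.36 = 63922.19.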